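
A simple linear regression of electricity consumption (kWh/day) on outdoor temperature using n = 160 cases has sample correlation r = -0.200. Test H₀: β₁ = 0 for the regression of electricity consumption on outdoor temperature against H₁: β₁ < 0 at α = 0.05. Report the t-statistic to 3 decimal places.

t = r·√(n − 2)/√(1 − r²) = -0.200·√158/√0.96 = -2.566.
df = n − 2 = 158.
One-sided p ≈ 0.0056, which is < 0.05, so reject H₀.
There is evidence of a linear association between outdoor temperature and electricity consumption.

t = -2.566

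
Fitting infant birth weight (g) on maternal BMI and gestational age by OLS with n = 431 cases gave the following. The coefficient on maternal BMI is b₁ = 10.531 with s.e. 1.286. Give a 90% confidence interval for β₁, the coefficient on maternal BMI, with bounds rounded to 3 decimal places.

(8.411, 12.651)

df = n − k − 1 = 431 − 2 − 1 = 428.
t* = t_{0.05, 428} = 1.648422.
Margin = t* × SE = 1.648422 × 1.286 = 2.11987.
CI: 10.531 ± 2.11987 → (8.411, 12.651).
With 90% confidence, each one-unit increase in maternal BMI is associated with a change of between 8.411 and 12.651 g in infant birth weight, holding the other predictors fixed.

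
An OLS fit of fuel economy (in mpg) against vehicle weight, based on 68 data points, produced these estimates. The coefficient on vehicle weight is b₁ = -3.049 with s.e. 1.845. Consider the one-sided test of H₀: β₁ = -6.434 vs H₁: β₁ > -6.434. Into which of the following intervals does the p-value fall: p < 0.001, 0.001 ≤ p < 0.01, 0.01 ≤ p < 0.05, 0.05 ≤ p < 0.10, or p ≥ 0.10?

t = (-3.049 − (-6.434)) / 1.845 = 1.835.
df = n − 2 = 68 − 2 = 66.
One-sided p = P(T_{66} > t) ≈ 0.0355.
So 0.01 ≤ p < 0.05.

0.01 ≤ p < 0.05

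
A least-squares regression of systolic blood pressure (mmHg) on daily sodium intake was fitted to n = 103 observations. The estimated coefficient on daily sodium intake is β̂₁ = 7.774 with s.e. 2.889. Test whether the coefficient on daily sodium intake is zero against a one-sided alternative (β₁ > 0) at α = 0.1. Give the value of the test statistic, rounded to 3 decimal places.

H₀: β₁ = 0 vs H₁: β₁ > 0.
t = (β̂₁ − β₁⁰)/SE = 7.774 / 2.889 = 2.691.
df = n − 2 = 103 − 2 = 101.
One-sided p ≈ 0.0042, which is < 0.1, so reject H₀.
There is evidence that the true slope on daily sodium intake is positive.

t = 2.691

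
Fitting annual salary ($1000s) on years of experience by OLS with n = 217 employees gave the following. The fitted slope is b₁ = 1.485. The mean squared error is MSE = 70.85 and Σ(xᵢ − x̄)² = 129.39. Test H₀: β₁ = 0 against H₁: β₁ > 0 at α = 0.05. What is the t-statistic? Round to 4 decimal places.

t = 2.0068

SE(b₁) = √(MSE/Sₓₓ) = √(70.85/129.39) = 0.739979.
t = 1.485 / 0.739979 = 2.0068.
df = n − 2 = 215.
One-sided p ≈ 0.0230, which is < 0.05, so reject H₀.
There is evidence that the true slope on years of experience is positive.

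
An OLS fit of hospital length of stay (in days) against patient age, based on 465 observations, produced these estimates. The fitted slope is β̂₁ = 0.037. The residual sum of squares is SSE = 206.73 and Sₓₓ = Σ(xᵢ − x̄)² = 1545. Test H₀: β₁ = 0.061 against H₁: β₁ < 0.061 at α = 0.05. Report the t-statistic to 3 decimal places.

t = -1.412

MSE = SSE/(n − 2) = 206.73/463 = 0.446501.
SE(β̂₁) = √(MSE/Sₓₓ) = √(0.446501/1545) = 0.0169999.
t = (0.037 − 0.061) / 0.0169999 = -1.412.
df = n − 2 = 463.
One-sided p ≈ 0.0793, which is ≥ 0.05, so fail to reject H₀.
The data do not give significant evidence that the true slope on patient age is below 0.061 days per unit.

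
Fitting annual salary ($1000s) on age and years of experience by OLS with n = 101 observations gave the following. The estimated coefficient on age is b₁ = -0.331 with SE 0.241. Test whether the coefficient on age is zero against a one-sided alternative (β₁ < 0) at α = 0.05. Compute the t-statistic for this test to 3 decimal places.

H₀: β₁ = 0 vs H₁: β₁ < 0.
t = (b₁ − β₁⁰)/SE = -0.331 / 0.241 = -1.373.
df = n − k − 1 = 101 − 2 − 1 = 98.
One-sided p ≈ 0.0864, which is ≥ 0.05, so fail to reject H₀.
The data do not give significant evidence that the true slope on age is negative, holding the other predictors fixed.

t = -1.373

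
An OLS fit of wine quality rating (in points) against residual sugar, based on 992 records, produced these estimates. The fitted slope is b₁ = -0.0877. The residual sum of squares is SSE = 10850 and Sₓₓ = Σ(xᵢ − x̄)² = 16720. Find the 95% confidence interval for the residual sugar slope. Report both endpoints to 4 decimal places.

(-0.1379, -0.0375)

MSE = SSE/(n − 2) = 10850/990 = 10.9596.
SE(b₁) = √(MSE/Sₓₓ) = √(10.9596/16720) = 0.0256023.
df = n − 2 = 990.
t* = t_{0.025, 990} = 1.962363.
Margin = t* × SE = 1.962363 × 0.0256023 = 0.050241.
CI: -0.0877 ± 0.050241 → (-0.1379, -0.0375).
With 95% confidence, each one-unit increase in residual sugar is associated with a change of between -0.1379 and -0.0375 points in wine quality rating.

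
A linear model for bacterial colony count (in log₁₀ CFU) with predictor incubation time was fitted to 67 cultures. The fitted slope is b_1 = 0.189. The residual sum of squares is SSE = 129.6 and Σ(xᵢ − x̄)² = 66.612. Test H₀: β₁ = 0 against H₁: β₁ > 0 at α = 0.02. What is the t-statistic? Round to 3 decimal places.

t = 1.092

MSE = SSE/(n − 2) = 129.6/65 = 1.99385.
SE(b_1) = √(MSE/Sₓₓ) = √(1.99385/66.612) = 0.173009.
t = 0.189 / 0.173009 = 1.092.
df = n − 2 = 65.
One-sided p ≈ 0.1393, which is ≥ 0.02, so fail to reject H₀.
The data do not give significant evidence that the true slope on incubation time is positive.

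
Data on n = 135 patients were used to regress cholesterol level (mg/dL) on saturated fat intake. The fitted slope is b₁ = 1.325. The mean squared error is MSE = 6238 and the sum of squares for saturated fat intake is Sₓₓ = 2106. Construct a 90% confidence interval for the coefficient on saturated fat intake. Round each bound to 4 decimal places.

(-1.5257, 4.1757)

SE(b₁) = √(MSE/Sₓₓ) = √(6238/2106) = 1.72105.
df = n − 2 = 133.
t* = t_{0.05, 133} = 1.656391.
Margin = t* × SE = 1.656391 × 1.72105 = 2.850732.
CI: 1.325 ± 2.850732 → (-1.5257, 4.1757).
With 90% confidence, each one-unit increase in saturated fat intake is associated with a change of between -1.5257 and 4.1757 mg/dL in cholesterol level.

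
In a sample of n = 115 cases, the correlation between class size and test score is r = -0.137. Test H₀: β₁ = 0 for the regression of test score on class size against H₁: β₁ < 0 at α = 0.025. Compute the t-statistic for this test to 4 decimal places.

t = -1.4702

t = r·√(n − 2)/√(1 − r²) = -0.137·√113/√0.981231 = -1.4702.
df = n − 2 = 113.
One-sided p ≈ 0.0721, which is ≥ 0.025, so fail to reject H₀.
The data do not give significant evidence of a linear association between class size and test score.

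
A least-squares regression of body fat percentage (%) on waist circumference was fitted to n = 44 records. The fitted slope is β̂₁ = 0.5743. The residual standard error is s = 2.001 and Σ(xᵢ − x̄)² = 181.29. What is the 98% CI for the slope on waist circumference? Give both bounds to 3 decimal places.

(0.215, 0.934)

SE(β̂₁) = s/√Sₓₓ = 2.001/√181.29 = 0.148614.
df = n − 2 = 42.
t* = t_{0.01, 42} = 2.41847.
Margin = t* × SE = 2.41847 × 0.148614 = 0.35942.
CI: 0.5743 ± 0.35942 → (0.215, 0.934).
With 98% confidence, each one-unit increase in waist circumference is associated with a change of between 0.215 and 0.934 % in body fat percentage.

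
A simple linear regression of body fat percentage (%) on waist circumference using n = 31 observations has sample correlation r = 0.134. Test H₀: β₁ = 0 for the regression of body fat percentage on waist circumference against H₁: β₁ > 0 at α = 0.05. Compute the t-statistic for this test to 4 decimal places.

t = r·√(n − 2)/√(1 − r²) = 0.134·√29/√0.982044 = 0.7282.
df = n − 2 = 29.
One-sided p ≈ 0.2362, which is ≥ 0.05, so fail to reject H₀.
The data do not give significant evidence of a linear association between waist circumference and body fat percentage.

t = 0.7282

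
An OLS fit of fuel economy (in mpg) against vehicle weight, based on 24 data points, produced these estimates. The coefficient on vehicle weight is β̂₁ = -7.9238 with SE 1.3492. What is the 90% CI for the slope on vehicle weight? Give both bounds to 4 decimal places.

df = n − 2 = 24 − 2 = 22.
t* = t_{0.05, 22} = 1.717144.
Margin = t* × SE = 1.717144 × 1.3492 = 2.316771.
CI: -7.9238 ± 2.316771 → (-10.2406, -5.6070).
With 90% confidence, each one-unit increase in vehicle weight is associated with a change of between -10.2406 and -5.6070 mpg in fuel economy.

(-10.2406, -5.6070)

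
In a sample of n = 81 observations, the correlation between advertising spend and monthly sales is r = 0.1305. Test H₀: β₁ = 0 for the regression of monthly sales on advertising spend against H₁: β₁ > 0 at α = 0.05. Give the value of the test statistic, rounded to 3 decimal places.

t = 1.170

t = r·√(n − 2)/√(1 − r²) = 0.1305·√79/√0.98297 = 1.170.
df = n − 2 = 79.
One-sided p ≈ 0.1228, which is ≥ 0.05, so fail to reject H₀.
The data do not give significant evidence of a linear association between advertising spend and monthly sales.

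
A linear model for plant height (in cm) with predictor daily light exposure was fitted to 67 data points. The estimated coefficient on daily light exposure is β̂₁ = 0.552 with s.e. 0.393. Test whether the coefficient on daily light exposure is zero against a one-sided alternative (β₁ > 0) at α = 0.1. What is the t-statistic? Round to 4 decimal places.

t = 1.4046

H₀: β₁ = 0 vs H₁: β₁ > 0.
t = (β̂₁ − β₁⁰)/SE = 0.552 / 0.393 = 1.4046.
df = n − 2 = 67 − 2 = 65.
One-sided p ≈ 0.0825, which is < 0.1, so reject H₀.
There is evidence that the true slope on daily light exposure is positive.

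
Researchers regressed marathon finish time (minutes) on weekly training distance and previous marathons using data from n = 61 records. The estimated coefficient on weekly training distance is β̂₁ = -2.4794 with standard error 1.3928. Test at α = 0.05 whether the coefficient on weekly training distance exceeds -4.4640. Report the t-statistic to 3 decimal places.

H₀: β₁ = -4.4640 vs H₁: β₁ > -4.4640.
t = (β̂₁ − β₁⁰)/SE = (-2.4794 − (-4.4640)) / 1.3928 = 1.425.
df = n − k − 1 = 61 − 2 − 1 = 58.
One-sided p ≈ 0.0798, which is ≥ 0.05, so fail to reject H₀.
The data do not give significant evidence that the true slope on weekly training distance exceeds -4.4640 minutes per unit, holding the other predictors fixed.

t = 1.425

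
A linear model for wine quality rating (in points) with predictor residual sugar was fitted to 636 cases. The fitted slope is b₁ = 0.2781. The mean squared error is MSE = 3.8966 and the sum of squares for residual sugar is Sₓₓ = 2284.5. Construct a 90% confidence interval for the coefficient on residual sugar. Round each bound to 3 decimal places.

SE(b₁) = √(MSE/Sₓₓ) = √(3.8966/2284.5) = 0.0412997.
df = n − 2 = 634.
t* = t_{0.05, 634} = 1.647261.
Margin = t* × SE = 1.647261 × 0.0412997 = 0.06803.
CI: 0.2781 ± 0.06803 → (0.210, 0.346).
With 90% confidence, each one-unit increase in residual sugar is associated with a change of between 0.210 and 0.346 points in wine quality rating.

(0.210, 0.346)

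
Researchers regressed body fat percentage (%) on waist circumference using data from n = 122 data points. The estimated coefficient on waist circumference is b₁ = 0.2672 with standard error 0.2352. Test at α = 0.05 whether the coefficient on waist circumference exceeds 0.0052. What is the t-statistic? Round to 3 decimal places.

t = 1.114

H₀: β₁ = 0.0052 vs H₁: β₁ > 0.0052.
t = (b₁ − β₁⁰)/SE = (0.2672 − 0.0052) / 0.2352 = 1.114.
df = n − 2 = 122 − 2 = 120.
One-sided p ≈ 0.1338, which is ≥ 0.05, so fail to reject H₀.
The data do not give significant evidence that the true slope on waist circumference exceeds 0.0052 % per unit.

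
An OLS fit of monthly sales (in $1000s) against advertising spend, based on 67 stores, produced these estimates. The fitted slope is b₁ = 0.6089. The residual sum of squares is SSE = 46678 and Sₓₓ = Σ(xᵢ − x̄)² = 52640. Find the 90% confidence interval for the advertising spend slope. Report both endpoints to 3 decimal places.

MSE = SSE/(n − 2) = 46678/65 = 718.123.
SE(b₁) = √(MSE/Sₓₓ) = √(718.123/52640) = 0.1168.
df = n − 2 = 65.
t* = t_{0.05, 65} = 1.668636.
Margin = t* × SE = 1.668636 × 0.1168 = 0.19490.
CI: 0.6089 ± 0.19490 → (0.414, 0.804).
With 90% confidence, each one-unit increase in advertising spend is associated with a change of between 0.414 and 0.804 $1000s in monthly sales.

(0.414, 0.804)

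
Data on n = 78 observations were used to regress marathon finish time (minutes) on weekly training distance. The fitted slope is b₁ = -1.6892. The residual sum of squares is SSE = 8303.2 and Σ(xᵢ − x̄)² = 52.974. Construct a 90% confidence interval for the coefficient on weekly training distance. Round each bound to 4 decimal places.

MSE = SSE/(n − 2) = 8303.2/76 = 109.253.
SE(b₁) = √(MSE/Sₓₓ) = √(109.253/52.974) = 1.4361.
df = n − 2 = 76.
t* = t_{0.05, 76} = 1.665151.
Margin = t* × SE = 1.665151 × 1.4361 = 2.391323.
CI: -1.6892 ± 2.391323 → (-4.0805, 0.7021).
With 90% confidence, each one-unit increase in weekly training distance is associated with a change of between -4.0805 and 0.7021 minutes in marathon finish time.

(-4.0805, 0.7021)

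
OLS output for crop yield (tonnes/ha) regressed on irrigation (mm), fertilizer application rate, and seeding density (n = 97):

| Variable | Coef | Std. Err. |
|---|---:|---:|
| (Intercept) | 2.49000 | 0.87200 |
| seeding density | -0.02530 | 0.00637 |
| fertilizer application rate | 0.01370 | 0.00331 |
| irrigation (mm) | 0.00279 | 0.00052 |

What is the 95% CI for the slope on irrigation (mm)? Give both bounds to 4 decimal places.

(0.0018, 0.0038)

Read off: b = 0.00279, SE = 0.00052 for irrigation (mm).
df = n − k − 1 = 97 − 3 − 1 = 93.
t* = t_{0.025, 93} = 1.985802.
Margin = t* × SE = 1.985802 × 0.00052 = 0.001033.
CI: 0.00279 ± 0.001033 → (0.0018, 0.0038).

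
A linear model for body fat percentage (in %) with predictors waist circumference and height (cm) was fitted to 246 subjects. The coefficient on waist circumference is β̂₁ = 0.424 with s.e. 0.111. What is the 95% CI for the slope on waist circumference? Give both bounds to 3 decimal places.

(0.205, 0.643)

df = n − k − 1 = 246 − 2 − 1 = 243.
t* = t_{0.025, 243} = 1.969774.
Margin = t* × SE = 1.969774 × 0.111 = 0.21864.
CI: 0.424 ± 0.21864 → (0.205, 0.643).
With 95% confidence, each one-unit increase in waist circumference is associated with a change of between 0.205 and 0.643 % in body fat percentage, holding the other predictors fixed.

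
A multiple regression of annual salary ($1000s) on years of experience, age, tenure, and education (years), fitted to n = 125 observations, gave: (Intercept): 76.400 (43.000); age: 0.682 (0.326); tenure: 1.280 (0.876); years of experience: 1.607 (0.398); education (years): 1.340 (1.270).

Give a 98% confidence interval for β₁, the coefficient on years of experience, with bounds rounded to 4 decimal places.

(0.6686, 2.5454)

Read off: b = 1.607, SE = 0.398 for years of experience.
df = n − k − 1 = 125 − 4 − 1 = 120.
t* = t_{0.01, 120} = 2.357825.
Margin = t* × SE = 2.357825 × 0.398 = 0.938414.
CI: 1.607 ± 0.938414 → (0.6686, 2.5454).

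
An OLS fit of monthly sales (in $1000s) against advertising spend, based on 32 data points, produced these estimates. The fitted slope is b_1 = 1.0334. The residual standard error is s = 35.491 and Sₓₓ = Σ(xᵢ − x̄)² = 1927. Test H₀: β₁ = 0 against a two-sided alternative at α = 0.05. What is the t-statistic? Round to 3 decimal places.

t = 1.278

SE(b_1) = s/√Sₓₓ = 35.491/√1927 = 0.808495.
t = 1.0334 / 0.808495 = 1.278.
df = n − 2 = 30.
Two-sided p ≈ 0.2110, which is ≥ 0.05, so fail to reject H₀.
The data do not give significant evidence of an association between advertising spend and monthly sales.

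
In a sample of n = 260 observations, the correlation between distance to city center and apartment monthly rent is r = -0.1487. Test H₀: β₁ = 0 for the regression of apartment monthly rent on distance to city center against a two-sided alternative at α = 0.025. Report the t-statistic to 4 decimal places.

t = -2.4153

t = r·√(n − 2)/√(1 − r²) = -0.1487·√258/√0.977888 = -2.4153.
df = n − 2 = 258.
Two-sided p ≈ 0.0164, which is < 0.025, so reject H₀.
There is evidence of a linear association between distance to city center and apartment monthly rent.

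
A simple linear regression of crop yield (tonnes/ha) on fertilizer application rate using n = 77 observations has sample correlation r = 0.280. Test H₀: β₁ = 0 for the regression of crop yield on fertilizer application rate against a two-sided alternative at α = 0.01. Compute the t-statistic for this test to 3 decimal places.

t = r·√(n − 2)/√(1 − r²) = 0.280·√75/√0.9216 = 2.526.
df = n − 2 = 75.
Two-sided p ≈ 0.0136, which is ≥ 0.01, so fail to reject H₀.
The data do not give significant evidence of a linear association between fertilizer application rate and crop yield.

t = 2.526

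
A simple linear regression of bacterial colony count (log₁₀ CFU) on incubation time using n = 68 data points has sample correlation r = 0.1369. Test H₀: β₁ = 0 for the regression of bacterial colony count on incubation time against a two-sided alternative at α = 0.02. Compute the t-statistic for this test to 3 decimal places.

t = r·√(n − 2)/√(1 − r²) = 0.1369·√66/√0.981258 = 1.123.
df = n − 2 = 66.
Two-sided p ≈ 0.2656, which is ≥ 0.02, so fail to reject H₀.
The data do not give significant evidence of a linear association between incubation time and bacterial colony count.

t = 1.123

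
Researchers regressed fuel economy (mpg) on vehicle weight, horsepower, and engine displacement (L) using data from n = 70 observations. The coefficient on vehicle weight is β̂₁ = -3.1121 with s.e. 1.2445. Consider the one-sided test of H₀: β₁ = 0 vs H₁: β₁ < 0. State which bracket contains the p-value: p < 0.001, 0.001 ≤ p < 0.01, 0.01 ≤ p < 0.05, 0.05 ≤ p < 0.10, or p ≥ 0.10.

t = -3.1121 / 1.2445 = -2.501.
df = n − k − 1 = 70 − 3 − 1 = 66.
One-sided p = P(T_{66} < t) ≈ 0.0074.
So 0.001 ≤ p < 0.01.

0.001 ≤ p < 0.01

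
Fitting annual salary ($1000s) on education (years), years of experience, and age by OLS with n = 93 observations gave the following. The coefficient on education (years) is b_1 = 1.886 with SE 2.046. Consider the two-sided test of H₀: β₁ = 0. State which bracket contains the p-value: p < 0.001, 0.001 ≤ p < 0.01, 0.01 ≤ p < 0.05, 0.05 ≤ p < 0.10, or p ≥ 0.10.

t = 1.886 / 2.046 = 0.922.
df = n − k − 1 = 93 − 3 − 1 = 89.
Two-sided p = 2·P(T_{89} > |t|) ≈ 0.3591.
So p ≥ 0.10.

p ≥ 0.10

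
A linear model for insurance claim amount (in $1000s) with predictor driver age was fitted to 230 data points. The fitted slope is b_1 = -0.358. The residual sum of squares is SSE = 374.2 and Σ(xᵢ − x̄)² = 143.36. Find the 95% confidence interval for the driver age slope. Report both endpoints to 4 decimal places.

(-0.5688, -0.1472)

MSE = SSE/(n − 2) = 374.2/228 = 1.64123.
SE(b_1) = √(MSE/Sₓₓ) = √(1.64123/143.36) = 0.106997.
df = n − 2 = 228.
t* = t_{0.025, 228} = 1.970423.
Margin = t* × SE = 1.970423 × 0.106997 = 0.210829.
CI: -0.358 ± 0.210829 → (-0.5688, -0.1472).
With 95% confidence, each one-unit increase in driver age is associated with a change of between -0.5688 and -0.1472 $1000s in insurance claim amount.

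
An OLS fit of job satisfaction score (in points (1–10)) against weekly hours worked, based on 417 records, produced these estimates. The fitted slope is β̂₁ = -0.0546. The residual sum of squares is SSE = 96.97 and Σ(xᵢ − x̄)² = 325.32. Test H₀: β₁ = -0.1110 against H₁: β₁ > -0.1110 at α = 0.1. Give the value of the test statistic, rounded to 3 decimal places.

t = 2.104

MSE = SSE/(n − 2) = 96.97/415 = 0.233663.
SE(β̂₁) = √(MSE/Sₓₓ) = √(0.233663/325.32) = 0.0268003.
t = (-0.0546 − (-0.1110)) / 0.0268003 = 2.104.
df = n − 2 = 415.
One-sided p ≈ 0.0180, which is < 0.1, so reject H₀.
There is evidence that the true slope on weekly hours worked exceeds -0.1110 points (1–10) per unit.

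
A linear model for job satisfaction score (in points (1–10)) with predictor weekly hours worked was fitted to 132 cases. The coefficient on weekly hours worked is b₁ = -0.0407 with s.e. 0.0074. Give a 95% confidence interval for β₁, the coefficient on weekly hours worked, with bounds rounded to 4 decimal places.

df = n − 2 = 132 − 2 = 130.
t* = t_{0.025, 130} = 1.97838.
Margin = t* × SE = 1.97838 × 0.0074 = 0.014640.
CI: -0.0407 ± 0.014640 → (-0.0553, -0.0261).
With 95% confidence, each one-unit increase in weekly hours worked is associated with a change of between -0.0553 and -0.0261 points (1–10) in job satisfaction score.

(-0.0553, -0.0261)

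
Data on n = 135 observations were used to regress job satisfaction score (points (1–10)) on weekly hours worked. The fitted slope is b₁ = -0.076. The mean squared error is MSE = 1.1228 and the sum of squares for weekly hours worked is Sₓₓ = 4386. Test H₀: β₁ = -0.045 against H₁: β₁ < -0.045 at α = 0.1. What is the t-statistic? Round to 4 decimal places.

t = -1.9375

SE(b₁) = √(MSE/Sₓₓ) = √(1.1228/4386) = 0.0159999.
t = (-0.076 − (-0.045)) / 0.0159999 = -1.9375.
df = n − 2 = 133.
One-sided p ≈ 0.0274, which is < 0.1, so reject H₀.
There is evidence that the true slope on weekly hours worked is below -0.045 points (1–10) per unit.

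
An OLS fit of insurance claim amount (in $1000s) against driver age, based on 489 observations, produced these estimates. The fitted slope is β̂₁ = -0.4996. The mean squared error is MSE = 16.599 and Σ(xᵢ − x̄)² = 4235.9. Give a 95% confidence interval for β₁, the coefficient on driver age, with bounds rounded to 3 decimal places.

(-0.623, -0.377)

SE(β̂₁) = √(MSE/Sₓₓ) = √(16.599/4235.9) = 0.0625991.
df = n − 2 = 487.
t* = t_{0.025, 487} = 1.964847.
Margin = t* × SE = 1.964847 × 0.0625991 = 0.12300.
CI: -0.4996 ± 0.12300 → (-0.623, -0.377).
With 95% confidence, each one-unit increase in driver age is associated with a change of between -0.623 and -0.377 $1000s in insurance claim amount.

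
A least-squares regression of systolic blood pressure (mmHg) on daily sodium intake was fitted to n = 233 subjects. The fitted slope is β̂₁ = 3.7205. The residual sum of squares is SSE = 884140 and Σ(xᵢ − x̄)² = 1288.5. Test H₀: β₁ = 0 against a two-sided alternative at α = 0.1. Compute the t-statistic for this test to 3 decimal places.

MSE = SSE/(n − 2) = 884140/231 = 3827.45.
SE(β̂₁) = √(MSE/Sₓₓ) = √(3827.45/1288.5) = 1.7235.
t = 3.7205 / 1.7235 = 2.159.
df = n − 2 = 231.
Two-sided p ≈ 0.0319, which is < 0.1, so reject H₀.
There is evidence that daily sodium intake is associated with systolic blood pressure.

t = 2.159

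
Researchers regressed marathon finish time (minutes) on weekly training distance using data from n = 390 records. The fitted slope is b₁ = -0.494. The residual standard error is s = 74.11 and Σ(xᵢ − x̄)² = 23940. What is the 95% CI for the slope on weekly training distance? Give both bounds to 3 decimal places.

SE(b₁) = s/√Sₓₓ = 74.11/√23940 = 0.478977.
df = n − 2 = 388.
t* = t_{0.025, 388} = 1.966097.
Margin = t* × SE = 1.966097 × 0.478977 = 0.94172.
CI: -0.494 ± 0.94172 → (-1.436, 0.448).
With 95% confidence, each one-unit increase in weekly training distance is associated with a change of between -1.436 and 0.448 minutes in marathon finish time.

(-1.436, 0.448)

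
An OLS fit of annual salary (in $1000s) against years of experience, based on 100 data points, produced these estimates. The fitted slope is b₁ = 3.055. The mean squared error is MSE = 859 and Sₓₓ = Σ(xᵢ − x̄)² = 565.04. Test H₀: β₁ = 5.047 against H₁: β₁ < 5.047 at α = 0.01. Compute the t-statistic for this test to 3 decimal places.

t = -1.616

SE(b₁) = √(MSE/Sₓₓ) = √(859/565.04) = 1.23298.
t = (3.055 − 5.047) / 1.23298 = -1.616.
df = n − 2 = 98.
One-sided p ≈ 0.0547, which is ≥ 0.01, so fail to reject H₀.
The data do not give significant evidence that the true slope on years of experience is below 5.047 $1000s per unit.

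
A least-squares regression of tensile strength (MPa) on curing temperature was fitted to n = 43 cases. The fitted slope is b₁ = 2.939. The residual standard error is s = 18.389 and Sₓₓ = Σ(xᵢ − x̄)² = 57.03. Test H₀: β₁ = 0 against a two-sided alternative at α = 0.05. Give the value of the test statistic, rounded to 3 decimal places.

t = 1.207

SE(b₁) = s/√Sₓₓ = 18.389/√57.03 = 2.43504.
t = 2.939 / 2.43504 = 1.207.
df = n − 2 = 41.
Two-sided p ≈ 0.2344, which is ≥ 0.05, so fail to reject H₀.
The data do not give significant evidence of an association between curing temperature and tensile strength.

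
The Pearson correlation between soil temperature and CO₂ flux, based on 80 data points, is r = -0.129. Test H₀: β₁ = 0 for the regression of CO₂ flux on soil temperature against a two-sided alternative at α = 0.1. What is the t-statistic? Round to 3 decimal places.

t = -1.149

t = r·√(n − 2)/√(1 − r²) = -0.129·√78/√0.983359 = -1.149.
df = n − 2 = 78.
Two-sided p ≈ 0.2541, which is ≥ 0.1, so fail to reject H₀.
The data do not give significant evidence of a linear association between soil temperature and CO₂ flux.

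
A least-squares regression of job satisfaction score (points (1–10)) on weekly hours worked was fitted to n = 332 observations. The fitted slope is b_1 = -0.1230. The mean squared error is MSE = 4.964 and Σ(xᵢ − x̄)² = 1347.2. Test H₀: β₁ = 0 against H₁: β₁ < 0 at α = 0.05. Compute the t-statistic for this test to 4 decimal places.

t = -2.0263

SE(b_1) = √(MSE/Sₓₓ) = √(4.964/1347.2) = 0.0607016.
t = -0.1230 / 0.0607016 = -2.0263.
df = n − 2 = 330.
One-sided p ≈ 0.0218, which is < 0.05, so reject H₀.
There is evidence that the true slope on weekly hours worked is negative.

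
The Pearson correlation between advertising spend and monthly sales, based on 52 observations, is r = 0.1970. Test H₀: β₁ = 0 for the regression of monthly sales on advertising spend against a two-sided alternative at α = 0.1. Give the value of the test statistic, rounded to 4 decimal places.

t = 1.4208

t = r·√(n − 2)/√(1 − r²) = 0.1970·√50/√0.961191 = 1.4208.
df = n − 2 = 50.
Two-sided p ≈ 0.1616, which is ≥ 0.1, so fail to reject H₀.
The data do not give significant evidence of a linear association between advertising spend and monthly sales.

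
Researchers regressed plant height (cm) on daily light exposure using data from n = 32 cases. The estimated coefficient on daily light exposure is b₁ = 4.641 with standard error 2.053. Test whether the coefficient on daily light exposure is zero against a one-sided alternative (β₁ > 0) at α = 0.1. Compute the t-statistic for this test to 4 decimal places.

t = 2.2606

H₀: β₁ = 0 vs H₁: β₁ > 0.
t = (b₁ − β₁⁰)/SE = 4.641 / 2.053 = 2.2606.
df = n − 2 = 32 − 2 = 30.
One-sided p ≈ 0.0156, which is < 0.1, so reject H₀.
There is evidence that the true slope on daily light exposure is positive.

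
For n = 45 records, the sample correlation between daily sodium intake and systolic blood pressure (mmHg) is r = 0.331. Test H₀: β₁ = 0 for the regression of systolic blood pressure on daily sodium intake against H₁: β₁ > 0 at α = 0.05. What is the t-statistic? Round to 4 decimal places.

t = 2.3002

t = r·√(n − 2)/√(1 − r²) = 0.331·√43/√0.890439 = 2.3002.
df = n − 2 = 43.
One-sided p ≈ 0.0132, which is < 0.05, so reject H₀.
There is evidence of a linear association between daily sodium intake and systolic blood pressure.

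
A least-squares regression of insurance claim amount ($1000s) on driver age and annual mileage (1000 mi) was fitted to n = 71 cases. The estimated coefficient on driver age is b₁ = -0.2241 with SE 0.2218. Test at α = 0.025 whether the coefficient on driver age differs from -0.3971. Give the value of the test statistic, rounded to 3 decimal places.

H₀: β₁ = -0.3971 vs H₁: β₁ ≠ -0.3971.
t = (b₁ − β₁⁰)/SE = (-0.2241 − (-0.3971)) / 0.2218 = 0.780.
df = n − k − 1 = 71 − 2 − 1 = 68.
Two-sided p ≈ 0.4381, which is ≥ 0.025, so fail to reject H₀.
The data are consistent with a true slope of -0.3971 $1000s per unit of driver age, holding the other predictors fixed.

t = 0.780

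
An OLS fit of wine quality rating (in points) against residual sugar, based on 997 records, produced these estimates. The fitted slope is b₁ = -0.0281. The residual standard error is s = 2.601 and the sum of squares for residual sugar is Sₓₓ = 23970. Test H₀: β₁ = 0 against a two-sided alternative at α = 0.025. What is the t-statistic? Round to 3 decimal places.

t = -1.673

SE(b₁) = s/√Sₓₓ = 2.601/√23970 = 0.0167999.
t = -0.0281 / 0.0167999 = -1.673.
df = n − 2 = 995.
Two-sided p ≈ 0.0947, which is ≥ 0.025, so fail to reject H₀.
The data do not give significant evidence of an association between residual sugar and wine quality rating.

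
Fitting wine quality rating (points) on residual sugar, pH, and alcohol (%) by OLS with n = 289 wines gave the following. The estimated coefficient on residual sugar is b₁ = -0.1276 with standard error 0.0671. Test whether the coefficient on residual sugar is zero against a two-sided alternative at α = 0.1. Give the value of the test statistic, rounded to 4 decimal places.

t = -1.9016

H₀: β₁ = 0 vs H₁: β₁ ≠ 0.
t = (b₁ − β₁⁰)/SE = -0.1276 / 0.0671 = -1.9016.
df = n − k − 1 = 289 − 3 − 1 = 285.
Two-sided p ≈ 0.0582, which is < 0.1, so reject H₀.
There is evidence that residual sugar is associated with wine quality rating, holding the other predictors fixed.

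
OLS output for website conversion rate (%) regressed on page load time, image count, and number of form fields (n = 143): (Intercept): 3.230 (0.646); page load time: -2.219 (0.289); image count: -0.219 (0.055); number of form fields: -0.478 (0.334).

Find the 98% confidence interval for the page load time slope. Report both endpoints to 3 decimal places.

Read off: b = -2.219, SE = 0.289 for page load time.
df = n − k − 1 = 143 − 3 − 1 = 139.
t* = t_{0.01, 139} = 2.353474.
Margin = t* × SE = 2.353474 × 0.289 = 0.68015.
CI: -2.219 ± 0.68015 → (-2.899, -1.539).

(-2.899, -1.539)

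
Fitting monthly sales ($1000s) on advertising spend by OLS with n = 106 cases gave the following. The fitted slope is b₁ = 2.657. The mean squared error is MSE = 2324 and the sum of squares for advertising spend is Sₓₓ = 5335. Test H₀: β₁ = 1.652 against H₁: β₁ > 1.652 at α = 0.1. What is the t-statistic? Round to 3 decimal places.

t = 1.523

SE(b₁) = √(MSE/Sₓₓ) = √(2324/5335) = 0.660011.
t = (2.657 − 1.652) / 0.660011 = 1.523.
df = n − 2 = 104.
One-sided p ≈ 0.0654, which is < 0.1, so reject H₀.
There is evidence that the true slope on advertising spend exceeds 1.652 $1000s per unit.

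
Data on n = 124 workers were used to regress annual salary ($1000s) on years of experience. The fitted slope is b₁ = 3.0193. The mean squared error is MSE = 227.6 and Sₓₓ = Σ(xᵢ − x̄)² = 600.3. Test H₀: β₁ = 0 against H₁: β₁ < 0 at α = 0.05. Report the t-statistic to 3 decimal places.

t = 4.903

SE(b₁) = √(MSE/Sₓₓ) = √(227.6/600.3) = 0.615747.
t = 3.0193 / 0.615747 = 4.903.
df = n − 2 = 122.
One-sided p ≈ 1.0000, which is ≥ 0.05, so fail to reject H₀.
The data do not give significant evidence that the true slope on years of experience is negative.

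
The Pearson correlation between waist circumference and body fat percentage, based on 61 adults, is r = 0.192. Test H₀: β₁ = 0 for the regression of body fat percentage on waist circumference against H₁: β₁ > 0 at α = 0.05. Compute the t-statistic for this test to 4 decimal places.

t = r·√(n − 2)/√(1 − r²) = 0.192·√59/√0.963136 = 1.5027.
df = n − 2 = 59.
One-sided p ≈ 0.0691, which is ≥ 0.05, so fail to reject H₀.
The data do not give significant evidence of a linear association between waist circumference and body fat percentage.

t = 1.5027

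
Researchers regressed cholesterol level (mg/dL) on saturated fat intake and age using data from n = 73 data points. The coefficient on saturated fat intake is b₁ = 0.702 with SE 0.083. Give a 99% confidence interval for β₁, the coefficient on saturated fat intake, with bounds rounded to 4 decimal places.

(0.4822, 0.9218)

df = n − k − 1 = 73 − 2 − 1 = 70.
t* = t_{0.005, 70} = 2.647905.
Margin = t* × SE = 2.647905 × 0.083 = 0.219776.
CI: 0.702 ± 0.219776 → (0.4822, 0.9218).
With 99% confidence, each one-unit increase in saturated fat intake is associated with a change of between 0.4822 and 0.9218 mg/dL in cholesterol level, holding the other predictors fixed.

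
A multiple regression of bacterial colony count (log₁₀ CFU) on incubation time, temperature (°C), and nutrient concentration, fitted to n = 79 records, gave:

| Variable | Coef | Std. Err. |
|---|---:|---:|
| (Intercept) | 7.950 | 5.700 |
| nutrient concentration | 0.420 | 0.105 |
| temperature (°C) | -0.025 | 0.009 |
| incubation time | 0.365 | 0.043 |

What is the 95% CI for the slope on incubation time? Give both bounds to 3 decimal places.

(0.279, 0.451)

Read off: b = 0.365, SE = 0.043 for incubation time.
df = n − k − 1 = 79 − 3 − 1 = 75.
t* = t_{0.025, 75} = 1.992102.
Margin = t* × SE = 1.992102 × 0.043 = 0.08566.
CI: 0.365 ± 0.08566 → (0.279, 0.451).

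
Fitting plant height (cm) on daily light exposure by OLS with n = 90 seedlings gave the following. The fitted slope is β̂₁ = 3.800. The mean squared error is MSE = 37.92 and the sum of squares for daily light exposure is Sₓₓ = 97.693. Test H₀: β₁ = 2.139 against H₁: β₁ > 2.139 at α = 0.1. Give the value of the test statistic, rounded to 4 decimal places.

SE(β̂₁) = √(MSE/Sₓₓ) = √(37.92/97.693) = 0.623021.
t = (3.800 − 2.139) / 0.623021 = 2.6660.
df = n − 2 = 88.
One-sided p ≈ 0.0046, which is < 0.1, so reject H₀.
There is evidence that the true slope on daily light exposure exceeds 2.139 cm per unit.

t = 2.6660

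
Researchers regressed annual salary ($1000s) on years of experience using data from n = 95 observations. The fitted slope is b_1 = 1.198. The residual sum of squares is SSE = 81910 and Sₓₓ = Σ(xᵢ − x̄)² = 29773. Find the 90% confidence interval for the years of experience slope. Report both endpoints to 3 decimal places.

MSE = SSE/(n − 2) = 81910/93 = 880.753.
SE(b_1) = √(MSE/Sₓₓ) = √(880.753/29773) = 0.171995.
df = n − 2 = 93.
t* = t_{0.05, 93} = 1.661404.
Margin = t* × SE = 1.661404 × 0.171995 = 0.28575.
CI: 1.198 ± 0.28575 → (0.912, 1.484).
With 90% confidence, each one-unit increase in years of experience is associated with a change of between 0.912 and 1.484 $1000s in annual salary.

(0.912, 1.484)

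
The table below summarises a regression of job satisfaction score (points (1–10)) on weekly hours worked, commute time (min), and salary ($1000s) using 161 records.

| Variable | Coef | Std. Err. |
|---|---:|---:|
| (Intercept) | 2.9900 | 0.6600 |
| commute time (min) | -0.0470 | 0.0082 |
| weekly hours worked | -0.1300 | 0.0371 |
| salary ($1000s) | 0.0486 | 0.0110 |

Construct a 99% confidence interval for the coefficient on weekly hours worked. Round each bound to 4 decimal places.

(-0.2267, -0.0333)

Read off: b = -0.1300, SE = 0.0371 for weekly hours worked.
df = n − k − 1 = 161 − 3 − 1 = 157.
t* = t_{0.005, 157} = 2.607506.
Margin = t* × SE = 2.607506 × 0.0371 = 0.096738.
CI: -0.1300 ± 0.096738 → (-0.2267, -0.0333).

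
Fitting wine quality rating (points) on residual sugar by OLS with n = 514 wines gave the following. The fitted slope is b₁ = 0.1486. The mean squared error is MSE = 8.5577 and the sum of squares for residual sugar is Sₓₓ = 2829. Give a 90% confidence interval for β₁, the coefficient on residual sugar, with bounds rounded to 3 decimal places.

(0.058, 0.239)

SE(b₁) = √(MSE/Sₓₓ) = √(8.5577/2829) = 0.0549999.
df = n − 2 = 512.
t* = t_{0.05, 512} = 1.647835.
Margin = t* × SE = 1.647835 × 0.0549999 = 0.09063.
CI: 0.1486 ± 0.09063 → (0.058, 0.239).
With 90% confidence, each one-unit increase in residual sugar is associated with a change of between 0.058 and 0.239 points in wine quality rating.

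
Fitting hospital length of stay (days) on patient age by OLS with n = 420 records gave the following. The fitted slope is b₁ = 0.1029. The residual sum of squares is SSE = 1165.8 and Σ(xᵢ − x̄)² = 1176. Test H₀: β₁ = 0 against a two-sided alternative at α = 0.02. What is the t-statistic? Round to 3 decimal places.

t = 2.113

MSE = SSE/(n − 2) = 1165.8/418 = 2.789.
SE(b₁) = √(MSE/Sₓₓ) = √(2.789/1176) = 0.048699.
t = 0.1029 / 0.048699 = 2.113.
df = n − 2 = 418.
Two-sided p ≈ 0.0352, which is ≥ 0.02, so fail to reject H₀.
The data do not give significant evidence of an association between patient age and hospital length of stay.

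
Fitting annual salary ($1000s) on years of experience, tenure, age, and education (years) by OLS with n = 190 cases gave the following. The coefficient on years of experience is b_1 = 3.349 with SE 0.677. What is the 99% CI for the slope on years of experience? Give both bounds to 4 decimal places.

df = n − k − 1 = 190 − 4 − 1 = 185.
t* = t_{0.005, 185} = 2.602665.
Margin = t* × SE = 2.602665 × 0.677 = 1.762004.
CI: 3.349 ± 1.762004 → (1.5870, 5.1110).
With 99% confidence, each one-unit increase in years of experience is associated with a change of between 1.5870 and 5.1110 $1000s in annual salary, holding the other predictors fixed.

(1.5870, 5.1110)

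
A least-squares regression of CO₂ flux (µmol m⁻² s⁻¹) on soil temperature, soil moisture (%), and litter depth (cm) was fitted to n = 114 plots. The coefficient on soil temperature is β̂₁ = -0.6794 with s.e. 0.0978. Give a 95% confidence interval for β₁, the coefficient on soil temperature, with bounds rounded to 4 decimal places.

df = n − k − 1 = 114 − 3 − 1 = 110.
t* = t_{0.025, 110} = 1.981765.
Margin = t* × SE = 1.981765 × 0.0978 = 0.193817.
CI: -0.6794 ± 0.193817 → (-0.8732, -0.4856).
With 95% confidence, each one-unit increase in soil temperature is associated with a change of between -0.8732 and -0.4856 µmol m⁻² s⁻¹ in CO₂ flux, holding the other predictors fixed.

(-0.8732, -0.4856)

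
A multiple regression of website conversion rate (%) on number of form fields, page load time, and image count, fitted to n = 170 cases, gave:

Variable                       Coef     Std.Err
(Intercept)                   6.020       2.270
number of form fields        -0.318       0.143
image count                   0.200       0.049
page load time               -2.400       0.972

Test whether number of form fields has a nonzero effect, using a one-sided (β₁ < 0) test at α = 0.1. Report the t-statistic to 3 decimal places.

t = -2.224

Read off: b = -0.318, SE = 0.143 for number of form fields.
H₀: β₁ = 0 vs H₁: β₁ < 0.
t = -0.318 / 0.143 = -2.224.
df = n − k − 1 = 170 − 3 − 1 = 166.
One-sided p ≈ 0.0138, which is < 0.1, so reject H₀.
There is evidence that the true slope on number of form fields is negative, holding the other predictors fixed.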